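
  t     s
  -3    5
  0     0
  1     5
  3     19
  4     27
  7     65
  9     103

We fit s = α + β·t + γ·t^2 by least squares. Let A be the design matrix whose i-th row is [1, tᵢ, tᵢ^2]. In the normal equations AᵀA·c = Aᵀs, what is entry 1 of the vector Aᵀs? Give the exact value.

Entry 1 ↔ basis 1, so (Aᵀs)_{1} = Σᵢ sᵢ = (1)·(5) + (1)·(0) + (1)·(5) + (1)·(19) + (1)·(27) + (1)·(65) + (1)·(103) = 224.

224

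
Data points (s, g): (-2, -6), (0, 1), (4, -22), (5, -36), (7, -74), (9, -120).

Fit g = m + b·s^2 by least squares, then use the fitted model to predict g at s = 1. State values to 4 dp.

ĝ = -0.6194

Setting ∂/∂m … = 0 gives: 6·m + 175·b = -257;  175·m + 9859·b = -14622.
(Σ1 = 6, Σs^2 = 175, Σs^2·s^2 = 9859, Σg = -257, Σs^2·g = -14622.)
Eliminating b: 9859·(row 1) − 175·(row 2) gives 28529·m = 9859·(-257) − 175·(-14622) = 25087, so m = 25087/28529.
Then b = ((-14622) − 175·(25087/28529))/9859 = -42757/28529.
At s = 1: ĝ = (25087/28529)·(1) + (-42757/28529)·(1) = -17670/28529.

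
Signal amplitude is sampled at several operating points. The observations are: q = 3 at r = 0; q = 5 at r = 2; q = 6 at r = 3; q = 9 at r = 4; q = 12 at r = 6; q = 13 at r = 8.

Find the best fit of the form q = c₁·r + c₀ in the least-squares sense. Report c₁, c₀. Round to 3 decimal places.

c₁ = 1.371, c₀ = 2.743

The normal equations are: 129·c₁ + 23·c₀ = 240;  23·c₁ + 6·c₀ = 48.
Eliminating c₀: 6·(row 1) − 23·(row 2) gives 245·c₁ = 6·240 − 23·48 = 336, so c₁ = 48/35.
Then c₀ = (48 − 23·(48/35))/6 = 96/35.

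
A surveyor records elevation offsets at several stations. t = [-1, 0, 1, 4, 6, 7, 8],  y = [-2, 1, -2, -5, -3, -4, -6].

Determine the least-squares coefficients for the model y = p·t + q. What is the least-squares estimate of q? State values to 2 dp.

q = -1.21

From the data, Σt·t = 167, Σt = 25, Σ1 = 7.
And Σt·y = -114, Σy = -21.
So MᵀM·[p, q]ᵀ = Mᵀy: [[167, 25]; [25, 7]]·[p, q]ᵀ = [-114, -21]ᵀ.
det = 167·7 − 25² = 544.
p = ((-114)·7 − 25·(-21))/544 = -273/544; q = (167·(-21) − 25·(-114))/544 = -657/544.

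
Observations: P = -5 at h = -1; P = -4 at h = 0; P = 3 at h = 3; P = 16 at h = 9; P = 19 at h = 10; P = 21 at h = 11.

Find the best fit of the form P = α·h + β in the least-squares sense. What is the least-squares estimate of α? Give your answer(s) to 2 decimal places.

α = 2.21

Forming XᵀX = [[312, 32]; [32, 6]] and XᵀP = [579, 50]ᵀ gives XᵀX·[α, β]ᵀ = XᵀP.
Determinant 312·6 − 32² = 848.
α = (579·6 − 32·50)/848 = 937/424; β = (312·50 − 32·579)/848 = -183/53.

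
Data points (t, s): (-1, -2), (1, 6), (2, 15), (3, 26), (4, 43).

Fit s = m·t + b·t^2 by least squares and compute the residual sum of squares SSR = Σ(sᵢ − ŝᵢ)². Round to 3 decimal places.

SSR = 1.352

The normal equations are: 31·m + 99·b = 288;  99·m + 355·b = 986.
Δ = 31·355 − 99² = 1204.
m = (288·355 − 99·986)/1204 = 2313/602; b = (31·986 − 99·288)/1204 = 1027/602.
Residuals: 41/301, 136/301, 148/301, -265/301, 101/301; SSR = 407/301.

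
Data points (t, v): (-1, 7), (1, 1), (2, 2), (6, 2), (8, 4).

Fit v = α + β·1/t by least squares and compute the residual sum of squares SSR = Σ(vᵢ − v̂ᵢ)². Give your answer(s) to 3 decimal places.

SSR = 2.095

Forming XᵀX = [[5, 19/24]; [19/24, 1321/576]] and Xᵀv = [16, -25/6]ᵀ gives XᵀX·[α, β]ᵀ = Xᵀv.
Δ = 5·(1321/576) − (19/24)² = 1561/144.
α = (16·(1321/576) − (19/24)·(-25/6))/(1561/144) = 5759/1561; β = (5·(-25/6) − (19/24)·16)/(1561/144) = -4824/1561.
Residuals: 344/1561, 626/1561, -225/1561, -1833/1561, 1088/1561; SSR = 3270/1561.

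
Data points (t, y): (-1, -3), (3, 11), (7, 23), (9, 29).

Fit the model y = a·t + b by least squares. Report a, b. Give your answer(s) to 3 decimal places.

Entries of AᵀA: Σt·t = 140, Σt = 18, Σ1 = 4.
And Σt·y = 458, Σy = 60.
AᵀA·[a, b]ᵀ = Aᵀy becomes [[140, 18]; [18, 4]]·[a, b]ᵀ = [458, 60]ᵀ.
Δ = 140·4 − 18² = 236.
a = (458·4 − 18·60)/236 = 188/59; b = (140·60 − 18·458)/236 = 39/59.

a = 3.186, b = 0.661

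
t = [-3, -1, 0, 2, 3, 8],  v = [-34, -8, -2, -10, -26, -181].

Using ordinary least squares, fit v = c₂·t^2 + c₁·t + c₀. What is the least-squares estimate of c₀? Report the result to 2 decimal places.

c₀ = -2.56

The normal system XᵀX·[c₂, c₁, c₀]ᵀ = Xᵀv is [[4275, 519, 87]; [519, 87, 9]; [87, 9, 6]]·[c₂, c₁, c₀]ᵀ = [-12172, -1436, -261]ᵀ.
Solving the 3×3 system (Gaussian elimination) gives c₂ = -10033/3360, c₁ = 1761/1120, c₀ = -4303/1680.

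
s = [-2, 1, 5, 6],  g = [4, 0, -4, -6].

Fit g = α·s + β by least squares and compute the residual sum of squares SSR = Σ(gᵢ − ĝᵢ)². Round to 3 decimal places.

The normal system MᵀM·[α, β]ᵀ = Mᵀg is [[66, 10]; [10, 4]]·[α, β]ᵀ = [-64, -6]ᵀ.
Eliminating β: 4·(row 1) − 10·(row 2) gives 164·α = 4·(-64) − 10·(-6) = -196, so α = -49/41.
Then β = ((-6) − 10·(-49/41))/4 = 61/41.
Residuals: 5/41, -12/41, 20/41, -13/41; SSR = 18/41.

SSR = 0.439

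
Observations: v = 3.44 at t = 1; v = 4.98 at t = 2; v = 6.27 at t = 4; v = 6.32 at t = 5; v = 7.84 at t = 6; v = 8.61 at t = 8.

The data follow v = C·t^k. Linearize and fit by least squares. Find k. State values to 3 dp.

Linearized form: ln v = k·ln t + ln C. From the 6 transformed points,
Sums: Σln t = 7.5601, Σ(ln t)² = 12.5270, Σln v = 10.7326, Σln t·ln v = 14.7916.
Normal system: [[12.5270, 7.5601]; [7.5601, 6]]·[k, ln C]ᵀ = [14.7916, 10.7326]ᵀ.
Solving (det = 18.0074): k = 0.42264, ln C = 1.25622.

k = 0.423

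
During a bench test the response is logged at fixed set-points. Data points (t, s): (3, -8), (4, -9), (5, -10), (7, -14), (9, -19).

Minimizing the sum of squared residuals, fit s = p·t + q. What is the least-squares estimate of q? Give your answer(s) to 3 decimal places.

q = -1.621

Setting ∂/∂p … = 0 gives: 180·p + 28·q = -379;  28·p + 5·q = -60.
(Σt·t = 180, Σt = 28, Σ1 = 5, Σt·s = -379, Σs = -60.)
Δ = 180·5 − 28² = 116.
p = ((-379)·5 − 28·(-60))/116 = -215/116; q = (180·(-60) − 28·(-379))/116 = -47/29.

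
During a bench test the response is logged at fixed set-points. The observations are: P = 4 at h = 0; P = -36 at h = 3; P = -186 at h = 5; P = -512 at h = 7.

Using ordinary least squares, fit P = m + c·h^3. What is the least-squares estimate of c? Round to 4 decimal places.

c = -1.5052

Normal-equation sums: Σ1 = 4, Σh^3 = 495, Σh^3·h^3 = 134003.
Moment sums: ΣP = -730, Σh^3·P = -199838.
Normal equations: [[4, 495]; [495, 134003]]·[m, c]ᵀ = [-730, -199838]ᵀ.
Eliminating c: 134003·(row 1) − 495·(row 2) gives 290987·m = 134003·(-730) − 495·(-199838) = 1097620, so m = 1097620/290987.
Then c = ((-199838) − 495·(1097620/290987))/134003 = -438002/290987.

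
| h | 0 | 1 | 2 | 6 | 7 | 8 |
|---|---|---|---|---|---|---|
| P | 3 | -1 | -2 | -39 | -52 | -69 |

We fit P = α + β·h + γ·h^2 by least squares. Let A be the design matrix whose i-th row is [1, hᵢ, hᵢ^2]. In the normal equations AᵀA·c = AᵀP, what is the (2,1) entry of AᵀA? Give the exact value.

24

Row 2 ↔ basis h, column 1 ↔ basis 1, so (AᵀA)_{2,1} = Σᵢ h = (0)·(1) + (1)·(1) + (2)·(1) + (6)·(1) + (7)·(1) + (8)·(1) = 24.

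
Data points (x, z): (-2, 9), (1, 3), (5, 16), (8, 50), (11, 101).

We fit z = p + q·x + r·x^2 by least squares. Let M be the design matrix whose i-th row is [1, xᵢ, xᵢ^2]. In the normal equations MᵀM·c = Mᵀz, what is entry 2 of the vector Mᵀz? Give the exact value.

Entry 2 ↔ basis x, so (Mᵀz)_{2} = Σᵢ (x)·zᵢ = (-2)·(9) + (1)·(3) + (5)·(16) + (8)·(50) + (11)·(101) = 1576.

1576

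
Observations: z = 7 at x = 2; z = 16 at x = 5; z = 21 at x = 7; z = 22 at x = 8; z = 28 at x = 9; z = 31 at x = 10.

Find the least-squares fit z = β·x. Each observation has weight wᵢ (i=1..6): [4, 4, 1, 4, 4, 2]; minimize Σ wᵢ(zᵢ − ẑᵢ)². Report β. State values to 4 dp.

Forming MᵀWM = [[945]] and MᵀWz = [2855]ᵀ gives MᵀWM·[β]ᵀ = MᵀWz.
β = 2855/945 = 3.02116.

β = 3.0212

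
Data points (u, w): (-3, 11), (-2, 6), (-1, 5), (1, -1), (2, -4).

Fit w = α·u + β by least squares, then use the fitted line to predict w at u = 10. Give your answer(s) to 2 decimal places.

With design matrix A, AᵀA = [[19, -3]; [-3, 5]] and Aᵀw = [-59, 17]ᵀ.
Δ = 19·5 − (-3)² = 86.
α = ((-59)·5 − (-3)·17)/86 = -122/43; β = (19·17 − (-3)·(-59))/86 = 73/43.
At u = 10: ŵ = (-122/43)·(10) + (73/43)·(1) = -1147/43.

ŵ = -26.67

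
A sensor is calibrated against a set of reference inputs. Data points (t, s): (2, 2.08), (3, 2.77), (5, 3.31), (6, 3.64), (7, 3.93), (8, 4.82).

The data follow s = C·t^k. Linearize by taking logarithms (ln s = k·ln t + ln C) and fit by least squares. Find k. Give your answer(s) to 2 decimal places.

With ln sᵢ as the transformed response and ln tᵢ as the regressor:
AᵀA = [[15.5987, 9.2183]; [9.2183, 6]], rhs = [11.8020, 7.1816]ᵀ  (here Σln t = 9.2183, Σ(ln t)² = 15.5987, Σln s = 7.1816, Σln t·ln s = 11.8020).
Solving (det = 8.6152): k = 0.53514, ln C = 0.37474.

k = 0.54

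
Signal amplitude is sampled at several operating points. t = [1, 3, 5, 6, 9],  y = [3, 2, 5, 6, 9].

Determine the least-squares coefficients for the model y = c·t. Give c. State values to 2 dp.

With design matrix A, AᵀA = [[152]] and Aᵀy = [151]ᵀ.
c = 151/152 = 0.993421.

c = 0.99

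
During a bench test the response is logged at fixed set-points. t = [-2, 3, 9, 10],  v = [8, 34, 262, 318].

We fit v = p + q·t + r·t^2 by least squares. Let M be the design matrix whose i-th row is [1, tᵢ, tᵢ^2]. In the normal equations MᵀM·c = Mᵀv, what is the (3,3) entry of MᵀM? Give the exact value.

Row 3 ↔ basis t^2, column 3 ↔ basis t^2, so (MᵀM)_{3,3} = Σᵢ (t^2)·(t^2) = (4)·(4) + (9)·(9) + (81)·(81) + (100)·(100) = 16658.

16658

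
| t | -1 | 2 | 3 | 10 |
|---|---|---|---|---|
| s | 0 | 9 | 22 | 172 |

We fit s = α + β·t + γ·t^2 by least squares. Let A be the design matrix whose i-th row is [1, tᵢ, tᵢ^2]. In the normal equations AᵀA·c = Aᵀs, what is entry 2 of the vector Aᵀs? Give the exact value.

1804

Entry 2 ↔ basis t, so (Aᵀs)_{2} = Σᵢ (t)·sᵢ = (-1)·(0) + (2)·(9) + (3)·(22) + (10)·(172) = 1804.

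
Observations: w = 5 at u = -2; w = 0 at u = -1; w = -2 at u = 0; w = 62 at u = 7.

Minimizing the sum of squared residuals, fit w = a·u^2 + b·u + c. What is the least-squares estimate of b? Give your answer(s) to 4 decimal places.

b = -0.6924

The normal system MᵀM·[a, b, c]ᵀ = Mᵀw is [[2418, 334, 54]; [334, 54, 4]; [54, 4, 4]]·[a, b, c]ᵀ = [3058, 424, 65]ᵀ.
Solving the 3×3 system (Gaussian elimination) gives a = 1701/1210, b = -4189/6050, c = -6158/3025.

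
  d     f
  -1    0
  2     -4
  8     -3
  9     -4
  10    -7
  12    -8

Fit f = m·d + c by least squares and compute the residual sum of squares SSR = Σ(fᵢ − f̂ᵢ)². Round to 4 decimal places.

SSR = 12.4293

With design matrix A, AᵀA = [[394, 40]; [40, 6]] and Aᵀf = [-234, -26]ᵀ.
Determinant 394·6 − 40² = 764.
m = ((-234)·6 − 40·(-26))/764 = -91/191; c = (394·(-26) − 40·(-234))/764 = -221/191.
Residuals: 130/191, -361/191, 376/191, 276/191, -206/191, -215/191; SSR = 2374/191.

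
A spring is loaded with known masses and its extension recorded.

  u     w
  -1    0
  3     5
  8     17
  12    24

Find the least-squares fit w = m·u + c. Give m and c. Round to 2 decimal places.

Forming XᵀX = [[218, 22]; [22, 4]] and Xᵀw = [439, 46]ᵀ gives XᵀX·[m, c]ᵀ = Xᵀw.
Determinant 218·4 − 22² = 388.
m = (439·4 − 22·46)/388 = 186/97; c = (218·46 − 22·439)/388 = 185/194.

m = 1.92, c = 0.95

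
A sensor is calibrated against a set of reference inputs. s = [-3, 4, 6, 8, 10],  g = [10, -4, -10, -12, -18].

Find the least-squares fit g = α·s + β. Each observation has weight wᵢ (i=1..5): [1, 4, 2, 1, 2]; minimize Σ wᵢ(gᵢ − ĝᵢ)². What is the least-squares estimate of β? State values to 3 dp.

β = 4.094

MᵀWM·[α, β]ᵀ = MᵀWg reads: 409·α + 53·β = -670;  53·α + 10·β = -74.
Eliminating β: 10·(row 1) − 53·(row 2) gives 1281·α = 10·(-670) − 53·(-74) = -2778, so α = -926/427.
Then β = ((-74) − 53·(-926/427))/10 = 1748/427.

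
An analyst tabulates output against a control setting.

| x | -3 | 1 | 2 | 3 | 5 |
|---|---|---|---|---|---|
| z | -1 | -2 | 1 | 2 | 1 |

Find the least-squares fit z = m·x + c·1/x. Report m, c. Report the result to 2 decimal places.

m = 0.48, c = -1.77

MᵀM·[m, c]ᵀ = Mᵀz reads: 48·m + 5·c = 14;  5·m + (1361/900)·c = -3/10.
Eliminating c: (1361/900)·(row 1) − 5·(row 2) gives (3569/75)·m = (1361/900)·14 − 5·(-3/10) = 5101/225, so m = 5101/10707.
Then c = ((-3/10) − 5·(5101/10707))/(1361/900) = -6330/3569.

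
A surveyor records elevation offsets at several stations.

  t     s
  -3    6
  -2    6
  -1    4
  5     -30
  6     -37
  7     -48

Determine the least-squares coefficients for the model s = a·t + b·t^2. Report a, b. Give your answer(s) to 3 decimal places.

Sums needed: Σt·t = 124, Σt·t^2 = 648, Σt^2·t^2 = 4420.
For Xᵀs: Σt·s = -742, Σt^2·s = -4352.
So XᵀX·[a, b]ᵀ = Xᵀs: [[124, 648]; [648, 4420]]·[a, b]ᵀ = [-742, -4352]ᵀ.
Eliminating b: 4420·(row 1) − 648·(row 2) gives 128176·a = 4420·(-742) − 648·(-4352) = -459544, so a = -57443/16022.
Then b = ((-4352) − 648·(-57443/16022))/4420 = -3677/8011.

a = -3.585, b = -0.459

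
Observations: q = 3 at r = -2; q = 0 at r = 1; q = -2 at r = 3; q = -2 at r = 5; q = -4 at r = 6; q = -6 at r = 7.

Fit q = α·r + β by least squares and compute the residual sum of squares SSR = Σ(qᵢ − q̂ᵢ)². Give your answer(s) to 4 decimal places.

The normal system XᵀX·[α, β]ᵀ = Xᵀq is [[124, 20]; [20, 6]]·[α, β]ᵀ = [-88, -11]ᵀ.
Δ = 124·6 − 20² = 344.
α = ((-88)·6 − 20·(-11))/344 = -77/86; β = (124·(-11) − 20·(-88))/344 = 99/86.
Residuals: 5/86, -11/43, -20/43, 57/43, 19/86, -38/43; SSR = 247/86.

SSR = 2.8721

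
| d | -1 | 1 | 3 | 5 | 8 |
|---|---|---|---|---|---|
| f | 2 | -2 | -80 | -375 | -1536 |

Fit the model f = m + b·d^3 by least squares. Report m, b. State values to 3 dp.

m = 0.272, b = -3.001

With design matrix A, AᵀA = [[5, 664]; [664, 278500]] and Aᵀf = [-1991, -835471]ᵀ.
Eliminating b: 278500·(row 1) − 664·(row 2) gives 951604·m = 278500·(-1991) − 664·(-835471) = 259244, so m = 64811/237901.
Then b = ((-835471) − 664·(64811/237901))/278500 = -2855331/951604.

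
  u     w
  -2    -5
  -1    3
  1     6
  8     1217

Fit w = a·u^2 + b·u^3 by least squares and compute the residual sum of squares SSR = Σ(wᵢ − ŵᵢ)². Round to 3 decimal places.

SSR = 5.853

Sums needed: Σu^2·u^2 = 4114, Σu^2·u^3 = 32736, Σu^3·u^3 = 262210.
And Σu^2·w = 77877, Σu^3·w = 623147.
Δ = 4114·262210 − 32736² = 7086244.
a = (77877·262210 − 32736·623147)/7086244 = 10393989/3543122; b = (4114·623147 − 32736·77877)/7086244 = 647513/322102.
Residuals: -1155211/1771561, 3679010/1771561, 1871050/1771561, -14519/1771561; SSR = 10369762/1771561.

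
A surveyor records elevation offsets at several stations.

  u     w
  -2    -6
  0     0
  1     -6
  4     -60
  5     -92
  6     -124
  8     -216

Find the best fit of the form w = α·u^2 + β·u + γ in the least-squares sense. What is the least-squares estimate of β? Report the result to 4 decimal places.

Entries of AᵀA: Σu^2·u^2 = 6290, Σu^2·u = 910, Σu^2 = 146, Σu·u = 146, Σu = 22, Σ1 = 7.
Moment sums: Σu^2·w = -21578, Σu·w = -3166, Σw = -504.
AᵀA·[α, β, γ]ᵀ = Aᵀw becomes [[6290, 910, 146]; [910, 146, 22]; [146, 22, 7]]·[α, β, γ]ᵀ = [-21578, -3166, -504]ᵀ.
Solving the 3×3 system (Gaussian elimination) gives α = -19949/6688, β = -20565/6688, γ = -103/836.

β = -3.0749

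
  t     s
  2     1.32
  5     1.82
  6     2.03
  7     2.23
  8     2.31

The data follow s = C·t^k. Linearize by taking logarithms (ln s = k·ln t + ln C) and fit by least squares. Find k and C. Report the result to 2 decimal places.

k = 0.41, C = 0.98

Taking logs, ln s = k·ln t + ln C, so regress ln s on ln t.
Sums: Σln t = 8.1197, Σ(ln t)² = 14.3918, Σln s = 3.2238, Σln t·ln s = 5.7265.
Normal system: [[14.3918, 8.1197]; [8.1197, 5]]·[k, ln C]ᵀ = [5.7265, 3.2238]ᵀ.
Slope k = (n·Σln t·ln s − Σln t·Σln s)/(n·Σ(ln t)² − (Σln t)²) = (5·5.7265 − 8.1197·3.2238)/6.0295 = 0.40742; ln C = (Σln s − k·Σln t)/n = -0.01688, so C = exp(-0.01688) = 0.98326.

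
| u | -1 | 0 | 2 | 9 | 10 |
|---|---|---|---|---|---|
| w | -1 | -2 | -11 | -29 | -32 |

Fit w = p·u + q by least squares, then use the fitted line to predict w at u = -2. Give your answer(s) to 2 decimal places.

XᵀX·[p, q]ᵀ = Xᵀw reads: 186·p + 20·q = -602;  20·p + 5·q = -75.
det = 186·5 − 20² = 530.
p = ((-602)·5 − 20·(-75))/530 = -151/53; q = (186·(-75) − 20·(-602))/530 = -191/53.
At u = -2: ŵ = (-151/53)·(-2) + (-191/53)·(1) = 111/53.

ŵ = 2.09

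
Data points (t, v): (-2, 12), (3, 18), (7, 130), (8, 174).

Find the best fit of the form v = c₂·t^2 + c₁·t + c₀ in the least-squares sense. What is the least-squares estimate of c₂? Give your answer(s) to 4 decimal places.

c₂ = 3.0008

The normal equations are: 6594·c₂ + 874·c₁ + 126·c₀ = 17716;  874·c₂ + 126·c₁ + 16·c₀ = 2332;  126·c₂ + 16·c₁ + 4·c₀ = 334.
Row-reducing yields c₂ = 7757/2585, c₁ = -953/517, c₀ = -858/235.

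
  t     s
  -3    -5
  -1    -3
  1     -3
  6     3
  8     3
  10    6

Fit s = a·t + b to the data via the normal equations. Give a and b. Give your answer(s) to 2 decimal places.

a = 0.83, b = -2.72

The normal system MᵀM·[a, b]ᵀ = Mᵀs is [[211, 21]; [21, 6]]·[a, b]ᵀ = [117, 1]ᵀ.
Eliminating b: 6·(row 1) − 21·(row 2) gives 825·a = 6·117 − 21·1 = 681, so a = 227/275.
Then b = (1 − 21·(227/275))/6 = -2246/825.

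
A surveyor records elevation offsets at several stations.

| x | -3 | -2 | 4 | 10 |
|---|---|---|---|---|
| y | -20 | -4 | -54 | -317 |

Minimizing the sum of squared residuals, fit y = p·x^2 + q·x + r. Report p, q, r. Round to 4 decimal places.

p = -2.9967, q = -1.9814, r = 2.3501

Forming AᵀA = [[10353, 1029, 129]; [1029, 129, 9]; [129, 9, 4]] and Aᵀy = [-32760, -3318, -395]ᵀ gives AᵀA·[p, q, r]ᵀ = Aᵀy.
Solving the 3×3 system (Gaussian elimination) gives p = -17009/5676, q = -56231/28380, r = 5558/2365.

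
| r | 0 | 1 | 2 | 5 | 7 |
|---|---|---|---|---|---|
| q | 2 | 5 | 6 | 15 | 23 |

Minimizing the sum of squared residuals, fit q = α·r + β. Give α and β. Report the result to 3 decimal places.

α = 2.941, β = 1.376

The normal system AᵀA·[α, β]ᵀ = Aᵀq is [[79, 15]; [15, 5]]·[α, β]ᵀ = [253, 51]ᵀ.
det = 79·5 − 15² = 170.
α = (253·5 − 15·51)/170 = 50/17; β = (79·51 − 15·253)/170 = 117/85.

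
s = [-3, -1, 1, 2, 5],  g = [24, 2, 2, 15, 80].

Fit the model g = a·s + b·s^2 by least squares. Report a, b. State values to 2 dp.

a = 0.99, b = 3.00

From the data, Σs·s = 40, Σs·s^2 = 106, Σs^2·s^2 = 724.
Right-hand side: Σs·g = 358, Σs^2·g = 2280.
XᵀX·[a, b]ᵀ = Xᵀg becomes [[40, 106]; [106, 724]]·[a, b]ᵀ = [358, 2280]ᵀ.
Eliminating b: 724·(row 1) − 106·(row 2) gives 17724·a = 724·358 − 106·2280 = 17512, so a = 4378/4431.
Then b = (2280 − 106·(4378/4431))/724 = 13313/4431.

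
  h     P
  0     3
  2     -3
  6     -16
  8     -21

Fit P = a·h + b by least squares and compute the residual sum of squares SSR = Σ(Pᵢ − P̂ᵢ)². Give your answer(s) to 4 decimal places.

Entries of XᵀX: Σh·h = 104, Σh = 16, Σ1 = 4.
And Σh·P = -270, ΣP = -37.
Δ = 104·4 − 16² = 160.
a = ((-270)·4 − 16·(-37))/160 = -61/20; b = (104·(-37) − 16·(-270))/160 = 59/20.
Residuals: 1/20, 3/20, -13/20, 9/20; SSR = 13/20.

SSR = 0.6500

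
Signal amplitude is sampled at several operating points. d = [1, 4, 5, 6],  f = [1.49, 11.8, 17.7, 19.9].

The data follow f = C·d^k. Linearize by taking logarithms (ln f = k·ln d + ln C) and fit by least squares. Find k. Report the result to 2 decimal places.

k = 1.48

Let Y = ln f. Fitting Y = k·ln d + ln C by least squares:
Σln d = 4.7875, Σ(ln d)² = 7.7225, Σln f = 8.7312, Σln d·ln f = 13.4050.
Equations: 7.7225·k + 4.7875·ln C = 13.4050;  4.7875·k + 4·ln C = 8.7312.
Δ = 7.7225·4 − (4.7875)² = 7.9699; k = (13.4050·4 − 4.7875·8.7312)/7.9699 = 1.48302, ln C = (7.7225·8.7312 − 4.7875·13.4050)/7.9699 = 0.40780.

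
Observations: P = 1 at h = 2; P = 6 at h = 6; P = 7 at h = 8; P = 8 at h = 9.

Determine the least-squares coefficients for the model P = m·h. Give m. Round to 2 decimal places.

Compute the Gram sums: Σh·h = 185.
Moment sums: Σh·P = 166.
Normal equations: [[185]]·[m]ᵀ = [166]ᵀ.
Hence m = 166 / 185 ≈ 0.897297.

m = 0.90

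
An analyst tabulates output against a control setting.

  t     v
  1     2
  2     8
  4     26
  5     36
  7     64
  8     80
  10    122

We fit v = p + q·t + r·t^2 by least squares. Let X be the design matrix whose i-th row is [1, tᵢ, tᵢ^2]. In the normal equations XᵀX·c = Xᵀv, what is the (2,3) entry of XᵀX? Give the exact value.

2053

Row 2 ↔ basis t, column 3 ↔ basis t^2, so (XᵀX)_{2,3} = Σᵢ (t)·(t^2) = (1)·(1) + (2)·(4) + (4)·(16) + (5)·(25) + (7)·(49) + (8)·(64) + (10)·(100) = 2053.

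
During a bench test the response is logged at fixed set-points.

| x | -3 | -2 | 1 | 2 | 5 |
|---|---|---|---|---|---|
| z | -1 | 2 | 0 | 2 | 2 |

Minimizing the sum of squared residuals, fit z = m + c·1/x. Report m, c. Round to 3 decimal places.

m = 1.015, c = -0.089

The normal system AᵀA·[m, c]ᵀ = Aᵀz is [[5, 13/15]; [13/15, 743/450]]·[m, c]ᵀ = [5, 11/15]ᵀ.
det = 5·(743/450) − (13/15)² = 3377/450.
m = (5·(743/450) − (13/15)·(11/15))/(3377/450) = 3429/3377; c = (5·(11/15) − (13/15)·5)/(3377/450) = -300/3377.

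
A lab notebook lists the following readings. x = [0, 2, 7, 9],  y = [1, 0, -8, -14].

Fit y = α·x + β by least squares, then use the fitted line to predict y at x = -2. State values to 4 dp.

ŷ = 5.4811

Sums needed: Σx·x = 134, Σx = 18, Σ1 = 4.
And Σx·y = -182, Σy = -21.
MᵀM·[α, β]ᵀ = Mᵀy becomes [[134, 18]; [18, 4]]·[α, β]ᵀ = [-182, -21]ᵀ.
Δ = 134·4 − 18² = 212.
α = ((-182)·4 − 18·(-21))/212 = -175/106; β = (134·(-21) − 18·(-182))/212 = 231/106.
At x = -2: ŷ = (-175/106)·(-2) + (231/106)·(1) = 581/106.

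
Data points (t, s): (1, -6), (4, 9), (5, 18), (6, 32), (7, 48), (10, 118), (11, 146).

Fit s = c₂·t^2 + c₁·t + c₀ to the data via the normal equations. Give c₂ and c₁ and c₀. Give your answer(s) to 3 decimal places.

Compute the Gram sums: Σt^2·t^2 = 29220, Σt^2·t = 3080, Σt^2 = 348, Σt·t = 348, Σt = 44, Σ1 = 7.
Moment sums: Σt^2·s = 33558, Σt·s = 3434, Σs = 365.
Row-reducing yields c₂ = 5627/3682, c₁ = -11565/3682, c₀ = -7529/1841.

c₂ = 1.528, c₁ = -3.141, c₀ = -4.090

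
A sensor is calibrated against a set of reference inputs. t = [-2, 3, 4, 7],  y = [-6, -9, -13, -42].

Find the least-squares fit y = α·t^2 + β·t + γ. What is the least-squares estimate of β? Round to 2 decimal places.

Compute the Gram sums: Σt^2·t^2 = 2754, Σt^2·t = 426, Σt^2 = 78, Σt·t = 78, Σt = 12, Σ1 = 4.
Right-hand side: Σt^2·y = -2371, Σt·y = -361, Σy = -70.
Row-reducing yields α = -2210/2487, β = 2323/4974, γ = -1304/829.

β = 0.47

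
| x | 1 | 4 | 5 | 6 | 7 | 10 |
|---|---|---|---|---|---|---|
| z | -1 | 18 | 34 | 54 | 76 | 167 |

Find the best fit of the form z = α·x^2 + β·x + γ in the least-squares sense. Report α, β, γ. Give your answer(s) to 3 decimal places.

α = 1.970, β = -2.920, γ = -0.462

Compute the Gram sums: Σx^2·x^2 = 14579, Σx^2·x = 1749, Σx^2 = 227, Σx·x = 227, Σx = 33, Σ1 = 6.
And Σx^2·z = 23505, Σx·z = 2767, Σz = 348.
MᵀM·[α, β, γ]ᵀ = Mᵀz becomes [[14579, 1749, 227]; [1749, 227, 33]; [227, 33, 6]]·[α, β, γ]ᵀ = [23505, 2767, 348]ᵀ.
Row-reducing yields α = 717/364, β = -1063/364, γ = -6/13.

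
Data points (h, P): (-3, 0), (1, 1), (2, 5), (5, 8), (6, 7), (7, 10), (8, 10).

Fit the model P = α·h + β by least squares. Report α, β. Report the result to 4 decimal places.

α = 0.9922, β = 2.1719

AᵀA·[α, β]ᵀ = AᵀP reads: 188·α + 26·β = 243;  26·α + 7·β = 41.
(Σh·h = 188, Σh = 26, Σ1 = 7, Σh·P = 243, ΣP = 41.)
Δ = 188·7 − 26² = 640.
α = (243·7 − 26·41)/640 = 127/128; β = (188·41 − 26·243)/640 = 139/64.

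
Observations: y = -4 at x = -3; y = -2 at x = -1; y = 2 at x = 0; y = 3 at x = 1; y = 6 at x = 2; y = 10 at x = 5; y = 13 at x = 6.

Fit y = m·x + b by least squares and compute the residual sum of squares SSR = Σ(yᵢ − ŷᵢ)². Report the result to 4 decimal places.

From the data, Σx·x = 76, Σx = 10, Σ1 = 7.
Right-hand side: Σx·y = 157, Σy = 28.
Determinant 76·7 − 10² = 432.
m = (157·7 − 10·28)/432 = 91/48; b = (76·28 − 10·157)/432 = 31/24.
Residuals: 19/48, -67/48, 17/24, -3/16, 11/12, -37/48, 1/3; SSR = 67/16.

SSR = 4.1875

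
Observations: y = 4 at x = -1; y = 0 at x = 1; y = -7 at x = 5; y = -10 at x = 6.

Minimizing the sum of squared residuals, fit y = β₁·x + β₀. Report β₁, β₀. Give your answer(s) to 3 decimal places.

AᵀA·[β₁, β₀]ᵀ = Aᵀy reads: 63·β₁ + 11·β₀ = -99;  11·β₁ + 4·β₀ = -13.
(Σx·x = 63, Σx = 11, Σ1 = 4, Σx·y = -99, Σy = -13.)
Δ = 63·4 − 11² = 131.
β₁ = ((-99)·4 − 11·(-13))/131 = -253/131; β₀ = (63·(-13) − 11·(-99))/131 = 270/131.

β₁ = -1.931, β₀ = 2.061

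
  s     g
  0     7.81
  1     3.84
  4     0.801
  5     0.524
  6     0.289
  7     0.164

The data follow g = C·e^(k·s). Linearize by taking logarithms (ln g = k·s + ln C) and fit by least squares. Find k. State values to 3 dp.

k = -0.538

Taking logs, ln g = k·s + ln C, so regress ln g on s.
Sums: Σs = 23.0000, Σ(s)² = 127.0000, Σln g = -0.5165, Σs·ln g = -22.8766.
Normal system: [[127.0000, 23.0000]; [23.0000, 6]]·[k, ln C]ᵀ = [-22.8766, -0.5165]ᵀ.
Δ = 127.0000·6 − (23.0000)² = 233.0000; k = (-22.8766·6 − 23.0000·-0.5165)/233.0000 = -0.53811, ln C = (127.0000·-0.5165 − 23.0000·-22.8766)/233.0000 = 1.97668.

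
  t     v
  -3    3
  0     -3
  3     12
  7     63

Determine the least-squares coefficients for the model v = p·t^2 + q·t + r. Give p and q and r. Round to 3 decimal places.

Forming MᵀM = [[2563, 343, 67]; [343, 67, 7]; [67, 7, 4]] and Mᵀv = [3222, 468, 75]ᵀ gives MᵀM·[p, q, r]ᵀ = Mᵀv.
Row-reducing yields p = 2341/2068, q = 3067/2068, r = -1451/517.

p = 1.132, q = 1.483, r = -2.807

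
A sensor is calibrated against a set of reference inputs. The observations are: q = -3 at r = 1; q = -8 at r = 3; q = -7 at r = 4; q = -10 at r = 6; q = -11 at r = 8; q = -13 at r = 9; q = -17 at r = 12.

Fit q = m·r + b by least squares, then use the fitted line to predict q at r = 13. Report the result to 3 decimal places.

q̂ = -17.763

From the data, Σr·r = 351, Σr = 43, Σ1 = 7.
For Xᵀq: Σr·q = -524, Σq = -69.
Δ = 351·7 − 43² = 608.
m = ((-524)·7 − 43·(-69))/608 = -701/608; b = (351·(-69) − 43·(-524))/608 = -1687/608.
At r = 13: q̂ = (-701/608)·(13) + (-1687/608)·(1) = -675/38.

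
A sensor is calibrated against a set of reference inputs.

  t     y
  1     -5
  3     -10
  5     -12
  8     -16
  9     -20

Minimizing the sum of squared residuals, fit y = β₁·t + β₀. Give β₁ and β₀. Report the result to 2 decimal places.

From the data, Σt·t = 180, Σt = 26, Σ1 = 5.
Right-hand side: Σt·y = -403, Σy = -63.
So AᵀA·[β₁, β₀]ᵀ = Aᵀy: [[180, 26]; [26, 5]]·[β₁, β₀]ᵀ = [-403, -63]ᵀ.
Determinant 180·5 − 26² = 224.
β₁ = ((-403)·5 − 26·(-63))/224 = -377/224; β₀ = (180·(-63) − 26·(-403))/224 = -431/112.

β₁ = -1.68, β₀ = -3.85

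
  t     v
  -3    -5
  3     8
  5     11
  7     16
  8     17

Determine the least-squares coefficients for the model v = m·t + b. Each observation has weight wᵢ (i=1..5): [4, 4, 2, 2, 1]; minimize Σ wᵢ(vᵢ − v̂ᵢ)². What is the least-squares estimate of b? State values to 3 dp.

b = 1.327

Compute the Gram sums: Σwᵢ·t·t = 284, Σwᵢ·t = 32, Σwᵢ·1 = 13.
Moment sums: Σwᵢ·t·v = 626, Σwᵢ·v = 83.
Eliminating b: 13·(row 1) − 32·(row 2) gives 2668·m = 13·626 − 32·83 = 5482, so m = 2741/1334.
Then b = (83 − 32·(2741/1334))/13 = 885/667.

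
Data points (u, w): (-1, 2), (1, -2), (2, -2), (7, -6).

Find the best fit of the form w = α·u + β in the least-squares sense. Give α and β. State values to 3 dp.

α = -0.921, β = 0.072

Setting ∂/∂α … = 0 gives: 55·α + 9·β = -50;  9·α + 4·β = -8.
(Σu·u = 55, Σu = 9, Σ1 = 4, Σu·w = -50, Σw = -8.)
Eliminating β: 4·(row 1) − 9·(row 2) gives 139·α = 4·(-50) − 9·(-8) = -128, so α = -128/139.
Then β = ((-8) − 9·(-128/139))/4 = 10/139.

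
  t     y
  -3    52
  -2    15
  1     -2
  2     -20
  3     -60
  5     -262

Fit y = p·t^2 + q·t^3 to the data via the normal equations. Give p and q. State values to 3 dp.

p = -0.379, q = -2.026

Normal-equation sums: Σt^2·t^2 = 820, Σt^2·t^3 = 3126, Σt^3·t^3 = 17212.
And Σt^2·y = -6644, Σt^3·y = -36056.
Normal equations: [[820, 3126]; [3126, 17212]]·[p, q]ᵀ = [-6644, -36056]ᵀ.
Determinant 820·17212 − 3126² = 4341964.
p = ((-6644)·17212 − 3126·(-36056))/4341964 = -411368/1085491; q = (820·(-36056) − 3126·(-6644))/4341964 = -2199194/1085491.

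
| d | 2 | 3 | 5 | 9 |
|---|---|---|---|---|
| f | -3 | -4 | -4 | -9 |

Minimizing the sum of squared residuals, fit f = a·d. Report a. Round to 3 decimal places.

The normal system XᵀX·[a]ᵀ = Xᵀf is [[119]]·[a]ᵀ = [-119]ᵀ.
Hence a = -119 / 119 ≈ -1.

a = -1.000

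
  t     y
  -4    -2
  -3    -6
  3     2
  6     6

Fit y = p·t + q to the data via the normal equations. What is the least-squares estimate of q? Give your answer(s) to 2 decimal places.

q = -0.49

Setting ∂/∂p … = 0 gives: 70·p + 2·q = 68;  2·p + 4·q = 0.
(Σt·t = 70, Σt = 2, Σ1 = 4, Σt·y = 68, Σy = 0.)
Eliminating q: 4·(row 1) − 2·(row 2) gives 276·p = 4·68 − 2·0 = 272, so p = 68/69.
Then q = (0 − 2·(68/69))/4 = -34/69.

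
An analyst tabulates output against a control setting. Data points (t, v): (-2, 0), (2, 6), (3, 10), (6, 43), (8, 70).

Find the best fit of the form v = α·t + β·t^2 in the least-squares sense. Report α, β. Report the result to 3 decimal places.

α = 1.311, β = 0.936

Forming XᵀX = [[117, 755]; [755, 5505]] and Xᵀv = [860, 6142]ᵀ gives XᵀX·[α, β]ᵀ = Xᵀv.
det = 117·5505 − 755² = 74060.
α = (860·5505 − 755·6142)/74060 = 1387/1058; β = (117·6142 − 755·860)/74060 = 4951/5290.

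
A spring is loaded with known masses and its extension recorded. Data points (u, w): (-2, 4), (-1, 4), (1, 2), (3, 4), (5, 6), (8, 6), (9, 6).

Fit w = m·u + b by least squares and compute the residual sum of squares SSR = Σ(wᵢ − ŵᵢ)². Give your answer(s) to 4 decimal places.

Sums needed: Σu·u = 185, Σu = 23, Σ1 = 7.
Right-hand side: Σu·w = 134, Σw = 32.
So AᵀA·[m, b]ᵀ = Aᵀw: [[185, 23]; [23, 7]]·[m, b]ᵀ = [134, 32]ᵀ.
Δ = 185·7 − 23² = 766.
m = (134·7 − 23·32)/766 = 101/383; b = (185·32 − 23·134)/766 = 1419/383.
Residuals: 315/383, 214/383, -754/383, -190/383, 374/383, 71/383, -30/383; SSR = 2338/383.

SSR = 6.1044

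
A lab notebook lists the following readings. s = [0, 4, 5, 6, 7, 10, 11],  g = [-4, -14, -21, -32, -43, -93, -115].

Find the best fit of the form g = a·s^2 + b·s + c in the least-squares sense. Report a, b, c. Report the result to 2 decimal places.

a = -1.10, b = 2.05, c = -4.14

Entries of XᵀX: Σs^2·s^2 = 29219, Σs^2·s = 3079, Σs^2 = 347, Σs·s = 347, Σs = 43, Σ1 = 7.
Right-hand side: Σs^2·g = -27223, Σs·g = -2849, Σg = -322.
So XᵀX·[a, b, c]ᵀ = Xᵀg: [[29219, 3079, 347]; [3079, 347, 43]; [347, 43, 7]]·[a, b, c]ᵀ = [-27223, -2849, -322]ᵀ.
Solving the 3×3 system (Gaussian elimination) gives a = -5719/5204, b = 10689/5204, c = -10773/2602.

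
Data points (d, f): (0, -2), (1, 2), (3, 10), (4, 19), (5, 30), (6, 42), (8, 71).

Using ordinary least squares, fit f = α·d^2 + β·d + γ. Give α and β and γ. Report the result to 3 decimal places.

From the data, Σd^2·d^2 = 6355, Σd^2·d = 945, Σd^2 = 151, Σd·d = 151, Σd = 27, Σ1 = 7.
For Mᵀf: Σd^2·f = 7202, Σd·f = 1078, Σf = 172.
MᵀM·[α, β, γ]ᵀ = Mᵀf becomes [[6355, 945, 151]; [945, 151, 27]; [151, 27, 7]]·[α, β, γ]ᵀ = [7202, 1078, 172]ᵀ.
Solving the 3×3 system (Gaussian elimination) gives α = 475/489, β = 217/163, γ = -742/489.

α = 0.971, β = 1.331, γ = -1.517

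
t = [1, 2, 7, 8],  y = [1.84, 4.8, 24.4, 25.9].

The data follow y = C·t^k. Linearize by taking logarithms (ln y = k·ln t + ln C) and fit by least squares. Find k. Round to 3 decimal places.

Taking logs, ln y = k·ln t + ln C, so regress ln y on ln t.
Σln t = 4.7185, Σ(ln t)² = 8.5911, Σln y = 8.6272, Σln t·ln y = 14.0707.
Equations: 8.5911·k + 4.7185·ln C = 14.0707;  4.7185·k + 4·ln C = 8.6272.
Slope k = (n·Σln t·ln y − Σln t·Σln y)/(n·Σ(ln t)² − (Σln t)²) = (4·14.0707 − 4.7185·8.6272)/12.1002 = 1.28719; ln C = (Σln y − k·Σln t)/n = 0.63840.

k = 1.287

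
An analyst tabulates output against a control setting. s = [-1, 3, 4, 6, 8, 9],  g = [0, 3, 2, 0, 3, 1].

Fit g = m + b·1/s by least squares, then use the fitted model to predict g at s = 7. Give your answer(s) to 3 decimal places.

ĝ = 1.737

Normal-equation sums: Σ1 = 6, Σ1/s = -1/72, Σ1/s·1/s = 6373/5184.
For Aᵀg: Σg = 9, Σ1/s·g = 143/72.
AᵀA·[m, b]ᵀ = Aᵀg becomes [[6, -1/72]; [-1/72, 6373/5184]]·[m, b]ᵀ = [9, 143/72]ᵀ.
Determinant 6·(6373/5184) − (-1/72)² = 38237/5184.
m = (9·(6373/5184) − (-1/72)·(143/72))/(38237/5184) = 57500/38237; b = (6·(143/72) − (-1/72)·9)/(38237/5184) = 62424/38237.
At s = 7: ĝ = (57500/38237)·(1) + (62424/38237)·(1/7) = 464924/267659.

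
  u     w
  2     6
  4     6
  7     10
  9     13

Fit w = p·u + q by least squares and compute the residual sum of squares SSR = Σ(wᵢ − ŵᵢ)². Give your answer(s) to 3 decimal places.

SSR = 2.672

Sums needed: Σu·u = 150, Σu = 22, Σ1 = 4.
Right-hand side: Σu·w = 223, Σw = 35.
Normal equations: [[150, 22]; [22, 4]]·[p, q]ᵀ = [223, 35]ᵀ.
Δ = 150·4 − 22² = 116.
p = (223·4 − 22·35)/116 = 61/58; q = (150·35 − 22·223)/116 = 86/29.
Residuals: 27/29, -34/29, -19/58, 33/58; SSR = 155/58.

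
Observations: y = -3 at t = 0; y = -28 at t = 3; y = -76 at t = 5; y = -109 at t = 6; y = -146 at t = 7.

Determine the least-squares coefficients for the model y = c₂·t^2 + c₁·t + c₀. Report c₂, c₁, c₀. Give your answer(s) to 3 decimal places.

Sums needed: Σt^2·t^2 = 4403, Σt^2·t = 711, Σt^2 = 119, Σt·t = 119, Σt = 21, Σ1 = 5.
Right-hand side: Σt^2·y = -13230, Σt·y = -2140, Σy = -362.
Inverting the 3×3 Gram matrix, [c₂, c₁, c₀]ᵀ = [-1280/429, 49/143, -1213/429]ᵀ.

c₂ = -2.984, c₁ = 0.343, c₀ = -2.828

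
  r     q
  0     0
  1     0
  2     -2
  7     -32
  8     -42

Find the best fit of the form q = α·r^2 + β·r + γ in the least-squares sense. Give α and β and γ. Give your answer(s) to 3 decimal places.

α = -0.706, β = 0.371, γ = 0.129

AᵀA·[α, β, γ]ᵀ = Aᵀq reads: 6514·α + 864·β + 118·γ = -4264;  864·α + 118·β + 18·γ = -564;  118·α + 18·β + 5·γ = -76.
Inverting the 3×3 Gram matrix, [α, β, γ]ᵀ = [-4852/6871, 2550/6871, 888/6871]ᵀ.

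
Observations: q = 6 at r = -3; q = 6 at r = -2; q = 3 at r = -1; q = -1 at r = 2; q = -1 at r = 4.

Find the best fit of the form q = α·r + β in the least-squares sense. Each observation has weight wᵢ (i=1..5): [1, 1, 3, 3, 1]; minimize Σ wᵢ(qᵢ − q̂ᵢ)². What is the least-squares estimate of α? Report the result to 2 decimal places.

From the data, Σwᵢ·r·r = 44, Σwᵢ·r = 2, Σwᵢ·1 = 9.
Right-hand side: Σwᵢ·r·q = -49, Σwᵢ·q = 17.
So AᵀWA·[α, β]ᵀ = AᵀWq: [[44, 2]; [2, 9]]·[α, β]ᵀ = [-49, 17]ᵀ.
Δ = 44·9 − 2² = 392.
α = ((-49)·9 − 2·17)/392 = -475/392; β = (44·17 − 2·(-49))/392 = 423/196.

α = -1.21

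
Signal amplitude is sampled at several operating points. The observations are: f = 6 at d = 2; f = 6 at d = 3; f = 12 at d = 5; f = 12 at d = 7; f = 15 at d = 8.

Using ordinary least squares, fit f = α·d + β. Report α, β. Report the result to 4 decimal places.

α = 1.5000, β = 2.7000

Forming AᵀA = [[151, 25]; [25, 5]] and Aᵀf = [294, 51]ᵀ gives AᵀA·[α, β]ᵀ = Aᵀf.
Eliminating β: 5·(row 1) − 25·(row 2) gives 130·α = 5·294 − 25·51 = 195, so α = 3/2.
Then β = (51 − 25·(3/2))/5 = 27/10.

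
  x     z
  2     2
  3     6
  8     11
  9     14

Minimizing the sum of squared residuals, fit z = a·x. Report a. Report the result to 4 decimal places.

The normal system AᵀA·[a]ᵀ = Aᵀz is [[158]]·[a]ᵀ = [236]ᵀ.
Hence a = 236 / 158 ≈ 1.49367.

a = 1.4937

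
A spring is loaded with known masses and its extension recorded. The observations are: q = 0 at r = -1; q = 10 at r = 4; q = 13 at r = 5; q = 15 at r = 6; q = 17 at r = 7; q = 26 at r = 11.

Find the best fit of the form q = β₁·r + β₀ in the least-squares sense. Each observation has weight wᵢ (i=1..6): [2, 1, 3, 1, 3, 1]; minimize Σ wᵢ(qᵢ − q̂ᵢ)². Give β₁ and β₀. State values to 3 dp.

β₁ = 2.156, β₀ = 2.039

From the data, Σwᵢ·r·r = 397, Σwᵢ·r = 55, Σwᵢ·1 = 11.
Right-hand side: Σwᵢ·r·q = 968, Σwᵢ·q = 141.
So MᵀWM·[β₁, β₀]ᵀ = MᵀWq: [[397, 55]; [55, 11]]·[β₁, β₀]ᵀ = [968, 141]ᵀ.
det = 397·11 − 55² = 1342.
β₁ = (968·11 − 55·141)/1342 = 263/122; β₀ = (397·141 − 55·968)/1342 = 2737/1342.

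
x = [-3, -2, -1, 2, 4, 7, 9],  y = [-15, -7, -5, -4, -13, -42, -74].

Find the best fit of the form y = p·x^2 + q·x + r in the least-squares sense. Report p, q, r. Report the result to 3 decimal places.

p = -1.022, q = 1.246, r = -1.768

With design matrix M, MᵀM = [[9332, 1108, 164]; [1108, 164, 16]; [164, 16, 7]] and Mᵀy = [-8444, -956, -160]ᵀ.
Row-reducing yields p = -2587/2532, q = 3155/2532, r = -373/211.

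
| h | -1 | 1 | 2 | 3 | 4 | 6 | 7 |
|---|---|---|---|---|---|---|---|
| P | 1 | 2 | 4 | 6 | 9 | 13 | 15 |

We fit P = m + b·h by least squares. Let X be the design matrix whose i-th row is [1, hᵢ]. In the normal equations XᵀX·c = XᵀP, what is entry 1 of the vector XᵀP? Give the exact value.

Entry 1 ↔ basis 1, so (XᵀP)_{1} = Σᵢ Pᵢ = (1)·(1) + (1)·(2) + (1)·(4) + (1)·(6) + (1)·(9) + (1)·(13) + (1)·(15) = 50.

50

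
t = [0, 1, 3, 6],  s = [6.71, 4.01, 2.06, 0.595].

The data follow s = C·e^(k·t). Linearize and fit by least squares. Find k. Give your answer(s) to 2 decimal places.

k = -0.40

With ln sᵢ as the transformed response and tᵢ as the regressor:
Σt = 10.0000, Σ(t)² = 46.0000, Σln s = 3.4959, Σt·ln s = 0.4417.
Equations: 46.0000·k + 10.0000·ln C = 0.4417;  10.0000·k + 4·ln C = 3.4959.
Δ = 46.0000·4 − (10.0000)² = 84.0000; k = (0.4417·4 − 10.0000·3.4959)/84.0000 = -0.39514, ln C = (46.0000·3.4959 − 10.0000·0.4417)/84.0000 = 1.86183.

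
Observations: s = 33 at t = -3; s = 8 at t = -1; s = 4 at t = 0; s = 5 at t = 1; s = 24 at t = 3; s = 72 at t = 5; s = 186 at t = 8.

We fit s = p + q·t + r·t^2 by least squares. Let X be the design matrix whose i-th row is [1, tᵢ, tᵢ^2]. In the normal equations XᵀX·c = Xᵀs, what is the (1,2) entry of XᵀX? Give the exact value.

13

Row 1 ↔ basis 1, column 2 ↔ basis t, so (XᵀX)_{1,2} = Σᵢ t = (1)·(-3) + (1)·(-1) + (1)·(0) + (1)·(1) + (1)·(3) + (1)·(5) + (1)·(8) = 13.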